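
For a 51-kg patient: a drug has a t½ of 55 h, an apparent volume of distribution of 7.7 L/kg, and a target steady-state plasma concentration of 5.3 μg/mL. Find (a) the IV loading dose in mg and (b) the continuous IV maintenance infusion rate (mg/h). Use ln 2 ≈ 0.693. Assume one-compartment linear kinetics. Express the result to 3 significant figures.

(a) 2080 mg; (b) 26.2 mg/h

Total Vd = 7.7 × 51 = 392.7 L
LD = Vd × C = 392.7 × 5.3 = 2081 mg
CL = 0.693 × Vd / t½ = 0.693 × 392.7 / 55 = 4.948 L/h
Infusion rate = CL × Css = 4.948 × 5.3 = 26.22 mg/h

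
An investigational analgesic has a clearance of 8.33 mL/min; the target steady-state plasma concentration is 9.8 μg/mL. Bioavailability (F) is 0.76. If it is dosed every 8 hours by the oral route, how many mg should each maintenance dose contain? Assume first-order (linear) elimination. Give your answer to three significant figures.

51.6 mg

CL = 8.33 mL/min × 60/1000 = 0.4998 L/h
D = CL × Css × τ / F = 0.4998 × 9.8 × 8 / 0.76 = 51.56 mg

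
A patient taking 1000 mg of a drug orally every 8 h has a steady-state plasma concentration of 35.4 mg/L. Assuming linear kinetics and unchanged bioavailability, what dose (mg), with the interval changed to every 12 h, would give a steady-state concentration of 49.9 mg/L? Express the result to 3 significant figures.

For first-order elimination, Css ∝ F·D/(CL·τ); F and CL are unchanged, so Css ∝ D/τ.
D₂ = D₁ × (Css,target / Css,current) × (τ₂/τ₁) = 1000 × (49.9/35.4) × (12/8) = 2114 mg

2110 mg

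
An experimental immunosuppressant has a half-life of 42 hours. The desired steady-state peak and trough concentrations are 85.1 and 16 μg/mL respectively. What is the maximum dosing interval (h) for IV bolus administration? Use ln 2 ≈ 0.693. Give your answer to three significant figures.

k = 0.693 / t½ = 0.693 / 42 = 0.01650 h⁻¹
Between IV bolus doses, concentration decays as C = C₀·e^(−kτ), so C_peak/C_trough = e^(kτ).
τ_max = ln(C_peak/C_trough) / k = ln(85.1/16) / 0.01650 = 1.671 / 0.01650 = 101.3 h

101 h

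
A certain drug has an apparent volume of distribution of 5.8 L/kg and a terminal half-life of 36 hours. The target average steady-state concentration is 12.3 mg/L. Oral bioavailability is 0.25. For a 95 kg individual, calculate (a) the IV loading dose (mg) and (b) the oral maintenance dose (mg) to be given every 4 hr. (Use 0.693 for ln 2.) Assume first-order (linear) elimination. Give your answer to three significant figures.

Vd = 5.8 L/kg × 95 kg = 551.0 L
LD = Vd × C = 551.0 × 12.3 = 6777 mg
CL = 0.693 × Vd / t½ = 0.693 × 551.0 / 36 = 10.61 L/h
D = CL × Css × τ / F = 10.61 × 12.3 × 4 / 0.25 = 2088 mg

(a) 6780 mg; (b) 2090 mg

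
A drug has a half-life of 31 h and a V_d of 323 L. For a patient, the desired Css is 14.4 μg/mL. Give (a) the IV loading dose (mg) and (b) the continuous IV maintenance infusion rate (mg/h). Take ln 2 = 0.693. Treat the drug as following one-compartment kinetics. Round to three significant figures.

(a) 4650 mg; (b) 104 mg/h

LD = Vd × C = 323.0 × 14.4 = 4651 mg
CL = 0.693 × Vd / t½ = 0.693 × 323.0 / 31 = 7.221 L/h
Infusion rate = CL × Css = 7.221 × 14.4 = 104.0 mg/h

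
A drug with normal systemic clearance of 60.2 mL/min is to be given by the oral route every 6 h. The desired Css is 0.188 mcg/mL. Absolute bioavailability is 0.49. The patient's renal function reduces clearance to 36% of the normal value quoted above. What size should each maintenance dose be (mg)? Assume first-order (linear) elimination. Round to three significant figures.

CL = 60.2 mL/min × 60/1000 = 3.612 L/h
Patient clearance = 0.36 × 3.612 = 1.300 L/h
At steady state, dose per interval replaces the amount cleared in that interval: F·D/τ = CL·Css.
D = CL × Css × τ / F = 1.300 × 0.188 × 6 / 0.49 = 2.993 mg

2.99 mg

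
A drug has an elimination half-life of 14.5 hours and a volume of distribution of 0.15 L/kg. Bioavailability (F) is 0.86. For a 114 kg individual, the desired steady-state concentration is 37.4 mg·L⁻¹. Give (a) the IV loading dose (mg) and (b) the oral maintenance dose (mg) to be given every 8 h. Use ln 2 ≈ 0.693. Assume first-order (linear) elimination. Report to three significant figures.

(a) 640 mg; (b) 284 mg

Vd(total) = 114 kg × 0.15 L/kg = 17.10 L
LD = Vd × C = 17.10 × 37.4 = 639.5 mg
CL = 0.693 × Vd / t½ = 0.693 × 17.10 / 14.5 = 0.8173 L/h
D = CL × Css × τ / F = 0.8173 × 37.4 × 8 / 0.86 = 284.3 mg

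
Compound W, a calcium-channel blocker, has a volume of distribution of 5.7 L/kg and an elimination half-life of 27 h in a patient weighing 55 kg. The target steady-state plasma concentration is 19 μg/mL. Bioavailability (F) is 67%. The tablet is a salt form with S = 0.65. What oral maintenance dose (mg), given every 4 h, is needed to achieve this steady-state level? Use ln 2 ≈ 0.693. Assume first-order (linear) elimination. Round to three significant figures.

1400 mg

Total Vd = 5.7 × 55 = 313.5 L
k = 0.693/27 = 0.02567 h⁻¹, so CL = k·Vd = 0.02567 × 313.5 = 8.048 L/h
D = CL × Css × τ / F / S = 8.048 × 19 × 4 / 0.67 / 0.65 = 1404 mg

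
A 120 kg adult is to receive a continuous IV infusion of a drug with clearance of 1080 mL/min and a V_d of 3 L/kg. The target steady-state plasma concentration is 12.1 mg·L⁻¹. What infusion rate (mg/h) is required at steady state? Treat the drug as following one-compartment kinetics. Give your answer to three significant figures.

784 mg/h

CL = 1080 mL/min × 60/1000 = 64.80 L/h
At steady state, infusion rate equals elimination rate: rate in = CL × Css.
R₀ = 64.80 × 12.1 = 784.1 mg/h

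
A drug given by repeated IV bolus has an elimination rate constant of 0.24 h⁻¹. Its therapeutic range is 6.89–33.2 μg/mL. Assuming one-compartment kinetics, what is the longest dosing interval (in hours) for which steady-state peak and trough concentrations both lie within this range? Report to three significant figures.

6.55 h

Between IV bolus doses, concentration decays as C = C₀·e^(−kτ), so C_peak/C_trough = e^(kτ).
τ_max = ln(C_peak/C_trough) / k = ln(33.2/6.89) / 0.2400 = 1.572 / 0.2400 = 6.550 h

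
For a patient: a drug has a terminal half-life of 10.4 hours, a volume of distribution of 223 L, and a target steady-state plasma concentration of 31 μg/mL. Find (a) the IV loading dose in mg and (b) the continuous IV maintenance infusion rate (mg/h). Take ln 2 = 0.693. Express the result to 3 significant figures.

(a) 6910 mg; (b) 461 mg/h

LD = Vd × C = 223.0 × 31 = 6913 mg
CL = 0.693 × Vd / t½ = 0.693 × 223.0 / 10.4 = 14.86 L/h
Infusion rate = CL × Css = 14.86 × 31 = 460.7 mg/h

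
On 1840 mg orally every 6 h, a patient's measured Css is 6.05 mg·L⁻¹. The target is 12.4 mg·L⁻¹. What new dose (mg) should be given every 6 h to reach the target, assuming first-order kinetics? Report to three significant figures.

For first-order elimination, Css ∝ F·D/(CL·τ); F and CL are unchanged, so Css ∝ D/τ.
D₂ = D₁ × (Css,target / Css,current) = 1840 × 12.4/6.05 = 3771 mg

3770 mg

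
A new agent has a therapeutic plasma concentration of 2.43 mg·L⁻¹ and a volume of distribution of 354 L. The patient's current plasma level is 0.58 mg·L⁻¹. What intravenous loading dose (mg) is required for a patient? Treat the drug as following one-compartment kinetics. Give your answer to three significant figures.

655 mg

The loading dose fills Vd to the target concentration.
Concentration deficit ΔC = 2.43 − 0.58 = 1.850 mg/L
LD = Vd × ΔC = 354.0 × 1.850 = 654.9 mg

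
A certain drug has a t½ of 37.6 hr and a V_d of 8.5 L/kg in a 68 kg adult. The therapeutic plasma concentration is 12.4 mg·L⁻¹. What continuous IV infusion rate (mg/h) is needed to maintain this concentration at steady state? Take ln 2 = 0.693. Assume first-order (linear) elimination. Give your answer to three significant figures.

Vd = 8.5 L/kg × 68 kg = 578.0 L
CL = ln 2 · Vd / t½ = 0.693 × 578.0 / 37.6 = 10.65 L/h
Infusion rate = CL × Css = 10.65 × 12.4 = 132.1 mg/h

132 mg/h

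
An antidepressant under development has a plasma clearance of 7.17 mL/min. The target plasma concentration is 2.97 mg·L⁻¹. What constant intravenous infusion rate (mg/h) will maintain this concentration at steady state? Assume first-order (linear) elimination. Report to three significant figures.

Convert clearance: 7.17 mL/min × 60 min/h ÷ 1000 mL/L = 0.4302 L/h
Infusion rate = CL · Css = 0.4302 L/h × 2.97 mg/L = 1.278 mg/h

1.28 mg/h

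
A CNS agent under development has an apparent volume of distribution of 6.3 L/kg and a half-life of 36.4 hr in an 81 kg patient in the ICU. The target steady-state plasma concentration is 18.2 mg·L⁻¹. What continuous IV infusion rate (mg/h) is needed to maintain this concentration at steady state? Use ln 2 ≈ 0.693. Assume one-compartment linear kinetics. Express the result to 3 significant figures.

177 mg/h

Vd = 6.3 L/kg × 81 kg = 510.3 L
k = 0.693/36.4 = 0.01904 h⁻¹, so CL = k·Vd = 0.01904 × 510.3 = 9.716 L/h
Infusion rate = CL × Css = 9.716 × 18.2 = 176.8 mg/h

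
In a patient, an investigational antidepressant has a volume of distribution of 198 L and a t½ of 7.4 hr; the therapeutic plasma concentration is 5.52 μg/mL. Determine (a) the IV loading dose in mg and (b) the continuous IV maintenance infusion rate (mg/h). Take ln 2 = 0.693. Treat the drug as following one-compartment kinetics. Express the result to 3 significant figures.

LD = Vd × C = 198.0 × 5.52 = 1093 mg
CL = 0.693 × Vd / t½ = 0.693 × 198.0 / 7.4 = 18.54 L/h
Infusion rate = CL × Css = 18.54 × 5.52 = 102.3 mg/h

(a) 1090 mg; (b) 102 mg/h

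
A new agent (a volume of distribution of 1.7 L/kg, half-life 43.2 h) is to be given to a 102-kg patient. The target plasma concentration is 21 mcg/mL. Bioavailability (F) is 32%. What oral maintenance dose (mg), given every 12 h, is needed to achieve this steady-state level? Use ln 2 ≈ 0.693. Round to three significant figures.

Vd(total) = 102 kg × 1.7 L/kg = 173.4 L
k = 0.693/43.2 = 0.01604 h⁻¹, so CL = k·Vd = 0.01604 × 173.4 = 2.781 L/h
D = CL × Css × τ / F = 2.781 × 21 × 12 / 0.32 = 2190 mg

2190 mg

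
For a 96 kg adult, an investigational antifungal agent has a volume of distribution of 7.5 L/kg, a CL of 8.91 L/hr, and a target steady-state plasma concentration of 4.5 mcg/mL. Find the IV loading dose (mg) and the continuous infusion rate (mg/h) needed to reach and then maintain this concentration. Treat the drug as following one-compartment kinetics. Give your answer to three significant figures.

Vd(total) = 96 kg × 7.5 L/kg = 720.0 L
LD = Vd · C_target = 720.0 × 4.5 = 3240 mg
Maintenance: replace elimination → rate = CL × Css = 8.910 × 4.5 = 40.10 mg/h

(a) 3240 mg; (b) 40.1 mg/h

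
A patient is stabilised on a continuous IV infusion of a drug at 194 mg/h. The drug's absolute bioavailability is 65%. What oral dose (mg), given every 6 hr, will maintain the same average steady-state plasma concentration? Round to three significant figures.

1790 mg

To maintain the same Css, the systemic dosing rate must be unchanged: F·D/τ = infusion rate.
D = rate × τ / F = 194 × 6 / 0.65 = 1791 mg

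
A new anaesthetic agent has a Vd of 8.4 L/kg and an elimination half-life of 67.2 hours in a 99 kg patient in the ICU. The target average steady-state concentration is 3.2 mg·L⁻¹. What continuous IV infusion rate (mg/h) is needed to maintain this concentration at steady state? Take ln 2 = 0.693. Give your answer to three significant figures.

Vd = 8.4 L/kg × 99 kg = 831.6 L
CL = ln 2 · Vd / t½ = 0.693 × 831.6 / 67.2 = 8.576 L/h
Infusion rate = CL × Css = 8.576 × 3.2 = 27.44 mg/h

27.4 mg/h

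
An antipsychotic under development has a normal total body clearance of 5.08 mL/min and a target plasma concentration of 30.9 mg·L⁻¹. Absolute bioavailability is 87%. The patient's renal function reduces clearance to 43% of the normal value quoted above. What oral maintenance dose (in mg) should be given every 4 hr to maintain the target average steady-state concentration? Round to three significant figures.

18.6 mg

CL = 5.08 mL/min = 5.08 × 0.06 = 0.3048 L/h
Patient clearance = 0.43 × 0.3048 = 0.1311 L/h
D = CL × Css × τ / F = 0.1311 × 30.9 × 4 / 0.87 = 18.63 mg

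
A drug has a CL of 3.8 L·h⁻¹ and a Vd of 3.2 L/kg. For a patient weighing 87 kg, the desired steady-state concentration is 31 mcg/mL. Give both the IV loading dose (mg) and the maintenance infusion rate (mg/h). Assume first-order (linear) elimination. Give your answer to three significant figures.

(a) 8630 mg; (b) 118 mg/h

Total Vd = 3.2 × 87 = 278.4 L
Loading: fill Vd to C_target → 278.4 L × 31 mg/L = 8630 mg
Infusion rate = 3.800 L/h × 31 mg/L = 117.8 mg/h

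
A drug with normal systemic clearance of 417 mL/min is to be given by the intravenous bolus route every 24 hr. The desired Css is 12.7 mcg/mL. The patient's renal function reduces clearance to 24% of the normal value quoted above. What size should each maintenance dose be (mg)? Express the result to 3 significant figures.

1830 mg

CL = 417 mL/min = 417 × 0.06 = 25.02 L/h
Patient clearance = 0.24 × 25.02 = 6.005 L/h
D = CL × Css × τ = 6.005 × 12.7 × 24 = 1830 mg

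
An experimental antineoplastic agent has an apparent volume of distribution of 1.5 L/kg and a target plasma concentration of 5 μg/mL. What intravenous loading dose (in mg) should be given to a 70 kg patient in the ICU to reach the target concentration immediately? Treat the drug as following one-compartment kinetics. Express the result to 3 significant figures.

Vd(total) = 70 kg × 1.5 L/kg = 105.0 L
LD = Vd × C = 105.0 × 5.000 = 525.0 mg

525 mg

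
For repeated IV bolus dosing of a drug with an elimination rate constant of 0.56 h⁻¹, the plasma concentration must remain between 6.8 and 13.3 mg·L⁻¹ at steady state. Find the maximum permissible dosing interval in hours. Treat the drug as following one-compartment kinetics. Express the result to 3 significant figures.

Between IV bolus doses, concentration decays as C = C₀·e^(−kτ), so C_peak/C_trough = e^(kτ).
τ_max = ln(C_peak/C_trough) / k = ln(13.3/6.8) / 0.5600 = 0.6708 / 0.5600 = 1.198 h

1.20 h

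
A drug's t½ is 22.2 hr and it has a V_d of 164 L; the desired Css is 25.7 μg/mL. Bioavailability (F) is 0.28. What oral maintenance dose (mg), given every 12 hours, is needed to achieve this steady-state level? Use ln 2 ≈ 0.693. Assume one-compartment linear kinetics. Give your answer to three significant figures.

CL = ln 2 · Vd / t½ = 0.693 × 164.0 / 22.2 = 5.119 L/h
D = CL × Css × τ / F = 5.119 × 25.7 × 12 / 0.28 = 5638 mg

5640 mg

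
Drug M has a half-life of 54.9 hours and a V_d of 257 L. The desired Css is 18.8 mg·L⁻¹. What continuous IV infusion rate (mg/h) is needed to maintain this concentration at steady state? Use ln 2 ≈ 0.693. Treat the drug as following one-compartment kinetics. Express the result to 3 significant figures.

61.0 mg/h

CL = ln 2 · Vd / t½ = 0.693 × 257.0 / 54.9 = 3.244 L/h
Infusion rate = CL × Css = 3.244 × 18.8 = 60.99 mg/h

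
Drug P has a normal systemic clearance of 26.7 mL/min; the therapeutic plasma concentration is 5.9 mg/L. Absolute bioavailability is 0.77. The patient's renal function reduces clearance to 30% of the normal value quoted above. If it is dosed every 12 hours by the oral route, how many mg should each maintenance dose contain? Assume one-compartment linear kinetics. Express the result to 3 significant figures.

CL = 26.7 mL/min × 60/1000 = 1.602 L/h
Patient clearance = 0.3 × 1.602 = 0.4806 L/h
At steady state, dose per interval replaces the amount cleared in that interval: F·D/τ = CL·Css.
D = CL × Css × τ / F = 0.4806 × 5.9 × 12 / 0.77 = 44.19 mg

44.2 mg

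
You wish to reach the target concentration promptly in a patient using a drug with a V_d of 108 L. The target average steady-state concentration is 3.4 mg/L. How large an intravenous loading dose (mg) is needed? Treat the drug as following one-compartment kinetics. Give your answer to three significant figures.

367 mg

LD = Vd × C = 108.0 × 3.400 = 367.2 mg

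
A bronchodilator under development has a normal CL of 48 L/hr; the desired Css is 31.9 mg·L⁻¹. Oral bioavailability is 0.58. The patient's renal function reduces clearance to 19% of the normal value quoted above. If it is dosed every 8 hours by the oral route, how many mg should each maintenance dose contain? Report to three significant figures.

Patient clearance = 0.19 × 48.00 = 9.120 L/h
D = CL × Css × τ / F = 9.120 × 31.9 × 8 / 0.58 = 4013 mg

4010 mg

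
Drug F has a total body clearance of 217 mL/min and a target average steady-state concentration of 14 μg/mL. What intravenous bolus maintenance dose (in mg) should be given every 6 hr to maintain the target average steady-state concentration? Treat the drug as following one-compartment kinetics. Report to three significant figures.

1090 mg

CL = 217 mL/min × 60/1000 = 13.02 L/h
At steady state, dose per interval replaces the amount cleared in that interval: D/τ = CL·Css.
D = CL × Css × τ = 13.02 × 14 × 6 = 1094 mg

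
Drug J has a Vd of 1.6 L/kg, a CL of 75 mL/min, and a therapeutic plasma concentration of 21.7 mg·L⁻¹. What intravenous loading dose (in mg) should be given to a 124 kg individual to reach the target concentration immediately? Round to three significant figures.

Vd = 1.6 L/kg × 124 kg = 198.4 L
The loading dose fills Vd to the target concentration.
LD = Vd × C = 198.4 × 21.70 = 4305 mg

4310 mg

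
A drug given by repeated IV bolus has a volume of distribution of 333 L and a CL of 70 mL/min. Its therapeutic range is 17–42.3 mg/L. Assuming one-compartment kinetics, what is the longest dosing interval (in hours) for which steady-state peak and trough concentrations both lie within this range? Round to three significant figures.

72.3 h

CL = 70 mL/min = 70 × 0.06 = 4.200 L/h
k = CL / Vd = 4.200 / 333.0 = 0.01261 h⁻¹
Between IV bolus doses, concentration decays as C = C₀·e^(−kτ), so C_peak/C_trough = e^(kτ).
τ_max = ln(C_peak/C_trough) / k = ln(42.3/17) / 0.01261 = 0.9116 / 0.01261 = 72.29 h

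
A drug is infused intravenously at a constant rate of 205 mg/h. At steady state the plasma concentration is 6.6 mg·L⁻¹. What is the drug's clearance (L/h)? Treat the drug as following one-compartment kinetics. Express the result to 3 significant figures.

At steady state, infusion rate = CL × Css, so CL = rate / Css.
CL = 205 / 6.6 = 31.06 L/h

31.1 L/h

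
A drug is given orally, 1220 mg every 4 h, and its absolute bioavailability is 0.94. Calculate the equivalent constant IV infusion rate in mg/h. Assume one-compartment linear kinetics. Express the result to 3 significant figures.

287 mg/h

Equivalent systemic input: infusion rate = F·D/τ.
Rate = 0.94 × 1220 / 4 = 286.7 mg/h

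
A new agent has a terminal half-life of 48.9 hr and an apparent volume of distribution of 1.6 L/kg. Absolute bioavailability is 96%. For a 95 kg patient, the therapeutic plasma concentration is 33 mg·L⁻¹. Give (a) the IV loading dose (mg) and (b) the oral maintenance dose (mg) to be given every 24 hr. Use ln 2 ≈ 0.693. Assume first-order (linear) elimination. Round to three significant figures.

(a) 5020 mg; (b) 1780 mg

Total Vd = 1.6 × 95 = 152.0 L
LD = Vd × C = 152.0 × 33 = 5016 mg
CL = 0.693 × Vd / t½ = 0.693 × 152.0 / 48.9 = 2.154 L/h
D = CL × Css × τ / F = 2.154 × 33 × 24 / 0.96 = 1777 mg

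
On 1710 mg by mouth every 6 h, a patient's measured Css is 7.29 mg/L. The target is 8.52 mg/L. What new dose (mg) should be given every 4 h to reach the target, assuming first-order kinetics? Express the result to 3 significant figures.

For first-order elimination, Css ∝ F·D/(CL·τ); F and CL are unchanged, so Css ∝ D/τ.
D₂ = D₁ × (Css,target / Css,current) × (τ₂/τ₁) = 1710 × (8.52/7.29) × (4/6) = 1332 mg

1330 mg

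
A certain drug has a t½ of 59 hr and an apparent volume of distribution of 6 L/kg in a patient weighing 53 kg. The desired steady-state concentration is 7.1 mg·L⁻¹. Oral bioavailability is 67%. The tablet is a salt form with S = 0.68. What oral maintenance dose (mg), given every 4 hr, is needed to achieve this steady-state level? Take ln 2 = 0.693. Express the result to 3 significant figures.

Vd = 6 L/kg × 53 kg = 318.0 L
CL = 0.693 × Vd / t½ = 0.693 × 318.0 / 59 = 3.735 L/h
D = CL × Css × τ / F / S = 3.735 × 7.1 × 4 / 0.67 / 0.68 = 232.8 mg

233 mg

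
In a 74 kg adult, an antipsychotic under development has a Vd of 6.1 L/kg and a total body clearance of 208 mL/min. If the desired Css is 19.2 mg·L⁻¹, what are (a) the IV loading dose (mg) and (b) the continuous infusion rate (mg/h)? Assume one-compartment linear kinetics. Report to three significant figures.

Vd(total) = 74 kg × 6.1 L/kg = 451.4 L
Loading dose = Vd × C = 451.4 × 19.2 = 8667 mg
CL = 208 mL/min × 60/1000 = 12.48 L/h
Infusion rate = 12.48 L/h × 19.2 mg/L = 239.6 mg/h

(a) 8670 mg; (b) 240 mg/h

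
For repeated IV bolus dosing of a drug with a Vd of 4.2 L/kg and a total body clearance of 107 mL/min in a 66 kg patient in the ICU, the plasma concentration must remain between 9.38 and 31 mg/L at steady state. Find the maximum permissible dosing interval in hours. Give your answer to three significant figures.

Vd = 4.2 L/kg × 66 kg = 277.2 L
Convert clearance: 107 mL/min × 60 min/h ÷ 1000 mL/L = 6.420 L/h
k = CL / Vd = 6.420 / 277.2 = 0.02316 h⁻¹
Between IV bolus doses, concentration decays as C = C₀·e^(−kτ), so C_peak/C_trough = e^(kτ).
τ_max = ln(C_peak/C_trough) / k = ln(31/9.38) / 0.02316 = 1.195 / 0.02316 = 51.60 h

51.6 h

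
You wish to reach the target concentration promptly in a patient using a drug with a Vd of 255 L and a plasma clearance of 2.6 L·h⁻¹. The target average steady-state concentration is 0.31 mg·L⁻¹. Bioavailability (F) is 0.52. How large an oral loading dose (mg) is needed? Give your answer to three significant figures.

LD = Vd × C / F = 255.0 × 0.3100 / 0.52 = 152.0 mg

152 mg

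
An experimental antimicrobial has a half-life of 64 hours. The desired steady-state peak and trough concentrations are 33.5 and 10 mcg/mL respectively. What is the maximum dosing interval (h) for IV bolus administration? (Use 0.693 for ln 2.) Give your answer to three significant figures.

k = 0.693 / t½ = 0.693 / 64 = 0.01083 h⁻¹
Between IV bolus doses, concentration decays as C = C₀·e^(−kτ), so C_peak/C_trough = e^(kτ).
τ_max = ln(C_peak/C_trough) / k = ln(33.5/10) / 0.01083 = 1.209 / 0.01083 = 111.6 h

112 h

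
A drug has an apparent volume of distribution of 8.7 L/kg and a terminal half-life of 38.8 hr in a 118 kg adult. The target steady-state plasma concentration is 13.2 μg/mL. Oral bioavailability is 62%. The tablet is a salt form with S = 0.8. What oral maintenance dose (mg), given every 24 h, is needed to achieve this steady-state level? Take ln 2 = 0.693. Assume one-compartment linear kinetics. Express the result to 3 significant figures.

11700 mg

Vd = 8.7 L/kg × 118 kg = 1027 L
CL = 0.693 × Vd / t½ = 0.693 × 1027 / 38.8 = 18.34 L/h
D = CL × Css × τ / F / S = 18.34 × 13.2 × 24 / 0.62 / 0.8 = 11710 mg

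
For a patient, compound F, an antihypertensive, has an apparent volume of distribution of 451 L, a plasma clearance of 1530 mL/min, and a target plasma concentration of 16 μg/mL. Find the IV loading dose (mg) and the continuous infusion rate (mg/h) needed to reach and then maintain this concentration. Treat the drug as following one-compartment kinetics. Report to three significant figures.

Loading: fill Vd to C_target → 451.0 L × 16 mg/L = 7216 mg
CL = 1530 mL/min × 60/1000 = 91.80 L/h
Maintenance infusion rate = CL × Css = 91.80 × 16 = 1469 mg/h

(a) 7220 mg; (b) 1470 mg/h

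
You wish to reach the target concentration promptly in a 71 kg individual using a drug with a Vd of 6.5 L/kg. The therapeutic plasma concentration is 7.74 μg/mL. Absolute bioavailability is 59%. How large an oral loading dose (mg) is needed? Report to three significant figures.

6050 mg

Vd = 6.5 L/kg × 71 kg = 461.5 L
The loading dose fills Vd to the target concentration.
LD = Vd × C / F = 461.5 × 7.740 / 0.59 = 6054 mg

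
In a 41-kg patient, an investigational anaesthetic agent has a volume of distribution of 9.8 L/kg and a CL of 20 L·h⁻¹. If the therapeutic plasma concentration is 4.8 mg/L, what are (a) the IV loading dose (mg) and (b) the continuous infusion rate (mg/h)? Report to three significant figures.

Vd = 9.8 L/kg × 41 kg = 401.8 L
Loading dose = Vd × C = 401.8 × 4.8 = 1929 mg
Infusion rate = 20.00 L/h × 4.8 mg/L = 96.00 mg/h

(a) 1930 mg; (b) 96.0 mg/h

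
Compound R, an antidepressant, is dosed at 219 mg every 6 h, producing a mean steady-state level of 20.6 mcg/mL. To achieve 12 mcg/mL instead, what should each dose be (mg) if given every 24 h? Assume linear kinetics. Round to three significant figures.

With linear kinetics, Css is proportional to dose rate (D/τ) at fixed clearance.
D₂ = D₁ × (Css,target / Css,current) × (τ₂/τ₁) = 219 × (12/20.6) × (24/6) = 510.3 mg

510 mg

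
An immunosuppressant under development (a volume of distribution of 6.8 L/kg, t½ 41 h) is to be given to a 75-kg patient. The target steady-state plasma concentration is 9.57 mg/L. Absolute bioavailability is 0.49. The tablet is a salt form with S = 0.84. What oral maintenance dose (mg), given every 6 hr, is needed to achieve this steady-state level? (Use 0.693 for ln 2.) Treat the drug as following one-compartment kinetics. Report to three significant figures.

1200 mg

Vd = 6.8 L/kg × 75 kg = 510.0 L
k = 0.693/41 = 0.01690 h⁻¹, so CL = k·Vd = 0.01690 × 510.0 = 8.619 L/h
D = CL × Css × τ / F / S = 8.619 × 9.57 × 6 / 0.49 / 0.84 = 1202 mg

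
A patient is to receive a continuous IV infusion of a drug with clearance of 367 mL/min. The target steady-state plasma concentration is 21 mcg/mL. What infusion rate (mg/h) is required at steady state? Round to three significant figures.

CL = 367 mL/min × 60/1000 = 22.02 L/h
R₀ = 22.02 × 21 = 462.4 mg/h

462 mg/h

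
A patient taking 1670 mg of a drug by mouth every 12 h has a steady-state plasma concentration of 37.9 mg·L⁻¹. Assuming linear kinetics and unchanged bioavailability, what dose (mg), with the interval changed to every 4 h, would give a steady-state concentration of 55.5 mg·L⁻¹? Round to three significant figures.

815 mg

With linear kinetics, Css is proportional to dose rate (D/τ) at fixed clearance.
D₂ = D₁ × (Css,target / Css,current) × (τ₂/τ₁) = 1670 × (55.5/37.9) × (4/12) = 815.2 mg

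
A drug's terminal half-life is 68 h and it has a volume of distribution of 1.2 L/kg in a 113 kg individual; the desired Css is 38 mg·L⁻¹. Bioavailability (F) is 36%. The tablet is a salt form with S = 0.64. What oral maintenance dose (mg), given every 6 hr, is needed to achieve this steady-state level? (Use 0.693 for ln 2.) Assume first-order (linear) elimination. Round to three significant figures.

1370 mg

Vd(total) = 113 kg × 1.2 L/kg = 135.6 L
k = 0.693/68 = 0.01019 h⁻¹, so CL = k·Vd = 0.01019 × 135.6 = 1.382 L/h
D = CL × Css × τ / F / S = 1.382 × 38 × 6 / 0.36 / 0.64 = 1368 mg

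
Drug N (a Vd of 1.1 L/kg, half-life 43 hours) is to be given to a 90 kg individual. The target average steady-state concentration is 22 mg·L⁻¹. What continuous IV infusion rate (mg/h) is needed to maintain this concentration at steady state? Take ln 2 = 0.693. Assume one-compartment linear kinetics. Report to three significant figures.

Vd = 1.1 L/kg × 90 kg = 99.00 L
CL = ln 2 · Vd / t½ = 0.693 × 99.00 / 43 = 1.596 L/h
Infusion rate = CL × Css = 1.596 × 22 = 35.11 mg/h

35.1 mg/h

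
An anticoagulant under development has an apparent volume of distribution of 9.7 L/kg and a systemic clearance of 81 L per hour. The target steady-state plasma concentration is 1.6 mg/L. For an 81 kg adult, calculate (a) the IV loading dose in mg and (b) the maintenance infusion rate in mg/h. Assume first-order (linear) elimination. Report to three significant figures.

(a) 1260 mg; (b) 130 mg/h

Vd(total) = 81 kg × 9.7 L/kg = 785.7 L
Loading dose = Vd × C = 785.7 × 1.6 = 1257 mg
Infusion rate = 81.00 L/h × 1.6 mg/L = 129.6 mg/h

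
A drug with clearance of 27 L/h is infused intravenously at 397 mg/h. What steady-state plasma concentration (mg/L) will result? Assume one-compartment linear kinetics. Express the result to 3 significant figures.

Css = rate / CL = 397 / 27.00 = 14.70 mg/L

14.7 mg/L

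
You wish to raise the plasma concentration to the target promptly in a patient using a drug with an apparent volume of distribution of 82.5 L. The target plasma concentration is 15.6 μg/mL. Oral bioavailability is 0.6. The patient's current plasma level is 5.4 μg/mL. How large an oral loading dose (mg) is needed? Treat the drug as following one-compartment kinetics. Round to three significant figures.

Concentration deficit ΔC = 15.6 − 5.4 = 10.20 mg/L
LD = Vd × ΔC / F = 82.50 × 10.20 / 0.6 = 1403 mg

1400 mg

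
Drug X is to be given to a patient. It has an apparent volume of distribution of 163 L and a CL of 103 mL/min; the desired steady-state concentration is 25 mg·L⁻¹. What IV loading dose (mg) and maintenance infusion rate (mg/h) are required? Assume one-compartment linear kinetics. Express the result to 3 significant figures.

(a) 4080 mg; (b) 155 mg/h

LD = Vd · C_target = 163.0 × 25 = 4075 mg
CL = 103 mL/min = 103 × 0.06 = 6.180 L/h
Infusion rate = 6.180 L/h × 25 mg/L = 154.5 mg/h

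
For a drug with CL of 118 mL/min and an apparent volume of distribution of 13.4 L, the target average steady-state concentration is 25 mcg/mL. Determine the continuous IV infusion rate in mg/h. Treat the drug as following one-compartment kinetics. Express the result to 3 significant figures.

177 mg/h

Convert clearance: 118 mL/min × 60 min/h ÷ 1000 mL/L = 7.080 L/h
R₀ = 7.080 × 25 = 177.0 mg/h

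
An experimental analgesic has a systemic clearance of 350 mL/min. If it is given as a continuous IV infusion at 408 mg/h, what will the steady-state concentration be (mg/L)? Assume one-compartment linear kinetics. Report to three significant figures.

19.4 mg/L

CL = 350 mL/min = 350 × 0.06 = 21.00 L/h
Css = rate / CL = 408 / 21.00 = 19.43 mg/L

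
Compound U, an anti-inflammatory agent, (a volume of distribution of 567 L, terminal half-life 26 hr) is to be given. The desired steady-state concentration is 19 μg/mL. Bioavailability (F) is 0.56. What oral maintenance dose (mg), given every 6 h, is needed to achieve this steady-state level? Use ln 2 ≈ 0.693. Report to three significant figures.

3080 mg

CL = ln 2 · Vd / t½ = 0.693 × 567.0 / 26 = 15.11 L/h
D = CL × Css × τ / F = 15.11 × 19 × 6 / 0.56 = 3076 mg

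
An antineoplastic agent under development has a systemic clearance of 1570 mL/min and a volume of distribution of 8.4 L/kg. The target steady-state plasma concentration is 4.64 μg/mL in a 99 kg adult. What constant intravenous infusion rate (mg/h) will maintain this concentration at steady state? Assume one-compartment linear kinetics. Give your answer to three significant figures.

437 mg/h

Convert clearance: 1570 mL/min × 60 min/h ÷ 1000 mL/L = 94.20 L/h
Infusion rate = CL · Css = 94.20 L/h × 4.64 mg/L = 437.1 mg/h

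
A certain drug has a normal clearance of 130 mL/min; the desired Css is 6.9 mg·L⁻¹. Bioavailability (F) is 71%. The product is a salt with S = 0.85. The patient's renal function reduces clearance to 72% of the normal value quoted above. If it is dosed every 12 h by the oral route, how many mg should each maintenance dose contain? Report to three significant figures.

771 mg

CL = 130 mL/min = 130 × 0.06 = 7.800 L/h
Patient clearance = 0.72 × 7.800 = 5.616 L/h
D = CL × Css × τ / F / S = 5.616 × 6.9 × 12 / 0.71 / 0.85 = 770.5 mg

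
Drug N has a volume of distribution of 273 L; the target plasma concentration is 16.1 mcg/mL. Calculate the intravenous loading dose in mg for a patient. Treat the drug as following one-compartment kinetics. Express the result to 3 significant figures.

4400 mg

The loading dose fills Vd to the target concentration.
LD = Vd × C = 273.0 × 16.10 = 4395 mg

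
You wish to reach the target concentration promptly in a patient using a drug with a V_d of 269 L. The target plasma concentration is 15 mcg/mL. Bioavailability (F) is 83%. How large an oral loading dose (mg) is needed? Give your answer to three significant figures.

4860 mg

The loading dose fills Vd to the target concentration.
LD = Vd × C / F = 269.0 × 15.00 / 0.83 = 4861 mg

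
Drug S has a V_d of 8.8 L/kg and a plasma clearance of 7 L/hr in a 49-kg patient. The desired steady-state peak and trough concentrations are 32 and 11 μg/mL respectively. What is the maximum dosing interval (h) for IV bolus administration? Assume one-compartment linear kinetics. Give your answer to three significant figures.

65.8 h

Vd = 8.8 L/kg × 49 kg = 431.2 L
k = CL / Vd = 7.000 / 431.2 = 0.01623 h⁻¹
Between IV bolus doses, concentration decays as C = C₀·e^(−kτ), so C_peak/C_trough = e^(kτ).
τ_max = ln(C_peak/C_trough) / k = ln(32/11) / 0.01623 = 1.068 / 0.01623 = 65.80 h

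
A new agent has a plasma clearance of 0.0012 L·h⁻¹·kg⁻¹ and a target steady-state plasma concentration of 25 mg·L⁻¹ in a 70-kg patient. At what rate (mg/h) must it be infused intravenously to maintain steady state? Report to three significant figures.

2.10 mg/h

CL = 0.0012 L·h⁻¹·kg⁻¹ × 70 kg = 0.08400 L/h
Rate = CL × Css = 0.08400 × 25 = 2.100 mg/h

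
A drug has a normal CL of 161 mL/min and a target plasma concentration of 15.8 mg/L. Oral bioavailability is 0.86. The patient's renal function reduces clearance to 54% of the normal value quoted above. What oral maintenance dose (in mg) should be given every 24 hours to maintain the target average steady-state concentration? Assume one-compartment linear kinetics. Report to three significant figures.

Convert clearance: 161 mL/min × 60 min/h ÷ 1000 mL/L = 9.660 L/h
Patient clearance = 0.54 × 9.660 = 5.216 L/h
D = CL × Css × τ / F = 5.216 × 15.8 × 24 / 0.86 = 2300 mg

2300 mg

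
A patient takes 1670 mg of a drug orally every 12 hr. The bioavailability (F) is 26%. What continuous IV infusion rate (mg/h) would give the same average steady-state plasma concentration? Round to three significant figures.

Equivalent systemic input: infusion rate = F·D/τ.
Rate = 0.26 × 1670 / 12 = 36.18 mg/h

36.2 mg/h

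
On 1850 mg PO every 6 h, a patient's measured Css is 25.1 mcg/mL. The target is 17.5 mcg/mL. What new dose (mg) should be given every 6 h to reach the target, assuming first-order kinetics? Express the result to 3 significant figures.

For first-order elimination, Css ∝ F·D/(CL·τ); F and CL are unchanged, so Css ∝ D/τ.
D₂ = D₁ × (Css,target / Css,current) = 1850 × 17.5/25.1 = 1290 mg

1290 mg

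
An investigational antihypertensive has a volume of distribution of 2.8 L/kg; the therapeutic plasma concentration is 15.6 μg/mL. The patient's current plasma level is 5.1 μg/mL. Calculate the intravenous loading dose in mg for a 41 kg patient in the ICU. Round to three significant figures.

Vd(total) = 41 kg × 2.8 L/kg = 114.8 L
Concentration deficit ΔC = 15.6 − 5.1 = 10.50 mg/L
LD = Vd × ΔC = 114.8 × 10.50 = 1205 mg

1210 mg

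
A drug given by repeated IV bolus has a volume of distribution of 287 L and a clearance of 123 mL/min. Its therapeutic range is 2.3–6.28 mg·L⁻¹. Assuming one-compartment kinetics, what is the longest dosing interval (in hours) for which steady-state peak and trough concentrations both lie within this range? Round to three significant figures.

Convert clearance: 123 mL/min × 60 min/h ÷ 1000 mL/L = 7.380 L/h
k = CL / Vd = 7.380 / 287.0 = 0.02571 h⁻¹
Between IV bolus doses, concentration decays as C = C₀·e^(−kτ), so C_peak/C_trough = e^(kτ).
τ_max = ln(C_peak/C_trough) / k = ln(6.28/2.3) / 0.02571 = 1.004 / 0.02571 = 39.05 h

39.1 h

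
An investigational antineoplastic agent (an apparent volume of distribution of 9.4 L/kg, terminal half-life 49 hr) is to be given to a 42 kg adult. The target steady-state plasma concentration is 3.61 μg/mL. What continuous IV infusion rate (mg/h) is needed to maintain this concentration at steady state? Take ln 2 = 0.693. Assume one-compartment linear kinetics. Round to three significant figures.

20.2 mg/h

Vd(total) = 42 kg × 9.4 L/kg = 394.8 L
CL = 0.693 × Vd / t½ = 0.693 × 394.8 / 49 = 5.584 L/h
Infusion rate = CL × Css = 5.584 × 3.61 = 20.16 mg/h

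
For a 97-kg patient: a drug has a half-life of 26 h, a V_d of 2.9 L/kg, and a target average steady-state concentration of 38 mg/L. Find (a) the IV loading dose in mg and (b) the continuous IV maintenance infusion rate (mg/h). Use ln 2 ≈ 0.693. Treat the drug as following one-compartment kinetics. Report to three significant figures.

Vd = 2.9 L/kg × 97 kg = 281.3 L
LD = Vd × C = 281.3 × 38 = 10690 mg
CL = 0.693 × Vd / t½ = 0.693 × 281.3 / 26 = 7.498 L/h
Infusion rate = CL × Css = 7.498 × 38 = 284.9 mg/h

(a) 10700 mg; (b) 285 mg/h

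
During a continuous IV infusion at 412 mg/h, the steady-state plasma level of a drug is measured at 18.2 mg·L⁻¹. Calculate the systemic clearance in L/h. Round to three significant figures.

At steady state, infusion rate = CL × Css, so CL = rate / Css.
CL = 412 / 18.2 = 22.64 L/h

22.6 L/h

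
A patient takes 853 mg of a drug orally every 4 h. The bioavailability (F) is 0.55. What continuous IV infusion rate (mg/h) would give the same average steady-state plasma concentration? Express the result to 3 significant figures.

117 mg/h

Equivalent systemic input: infusion rate = F·D/τ.
Rate = 0.55 × 853 / 4 = 117.3 mg/h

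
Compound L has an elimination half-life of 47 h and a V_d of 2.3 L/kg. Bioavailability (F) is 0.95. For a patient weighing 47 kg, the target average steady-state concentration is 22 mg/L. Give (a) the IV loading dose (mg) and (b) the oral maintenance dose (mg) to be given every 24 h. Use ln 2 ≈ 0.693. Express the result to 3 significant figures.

Vd = 2.3 L/kg × 47 kg = 108.1 L
LD = Vd × C = 108.1 × 22 = 2378 mg
CL = 0.693 × Vd / t½ = 0.693 × 108.1 / 47 = 1.594 L/h
D = CL × Css × τ / F = 1.594 × 22 × 24 / 0.95 = 885.9 mg

(a) 2380 mg; (b) 886 mg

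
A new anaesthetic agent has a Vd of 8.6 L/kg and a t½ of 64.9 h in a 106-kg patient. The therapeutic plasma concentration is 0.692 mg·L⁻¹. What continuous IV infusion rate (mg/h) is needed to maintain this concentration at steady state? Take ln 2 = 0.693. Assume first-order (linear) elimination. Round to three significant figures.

6.74 mg/h

Vd(total) = 106 kg × 8.6 L/kg = 911.6 L
CL = 0.693 × Vd / t½ = 0.693 × 911.6 / 64.9 = 9.734 L/h
Infusion rate = CL × Css = 9.734 × 0.692 = 6.736 mg/h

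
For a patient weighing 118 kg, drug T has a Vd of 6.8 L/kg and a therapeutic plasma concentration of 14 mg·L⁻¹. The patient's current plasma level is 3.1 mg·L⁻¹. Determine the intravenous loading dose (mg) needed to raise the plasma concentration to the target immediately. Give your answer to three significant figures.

Total Vd = 6.8 × 118 = 802.4 L
Concentration deficit ΔC = 14 − 3.1 = 10.90 mg/L
LD = Vd × ΔC = 802.4 × 10.90 = 8746 mg

8750 mg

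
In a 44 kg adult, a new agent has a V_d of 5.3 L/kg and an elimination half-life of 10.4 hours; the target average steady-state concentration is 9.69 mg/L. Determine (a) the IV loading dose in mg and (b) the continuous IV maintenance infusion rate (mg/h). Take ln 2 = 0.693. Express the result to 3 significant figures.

(a) 2260 mg; (b) 151 mg/h

Vd(total) = 44 kg × 5.3 L/kg = 233.2 L
LD = Vd × C = 233.2 × 9.69 = 2260 mg
CL = 0.693 × Vd / t½ = 0.693 × 233.2 / 10.4 = 15.54 L/h
Infusion rate = CL × Css = 15.54 × 9.69 = 150.6 mg/h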